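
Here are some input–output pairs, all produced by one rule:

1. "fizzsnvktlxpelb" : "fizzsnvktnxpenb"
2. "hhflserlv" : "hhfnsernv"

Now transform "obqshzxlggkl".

In each case the input is transformed by: replace every "l" with "n".
For "obqshzxlggkl" the result is "obqshzxnggkn".

obqshzxnggkn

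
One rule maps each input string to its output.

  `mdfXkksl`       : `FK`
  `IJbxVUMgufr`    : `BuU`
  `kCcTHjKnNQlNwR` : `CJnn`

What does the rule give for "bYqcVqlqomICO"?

QQOc

The transformation: flip the case of every letter, then keep one character in every 3, starting at position 3 (positions 3rd, 6th, 9th, ...).
Starting from "bYqcVqlqomICO": after the first operation, "ByQCvQLQOMico"; after the second, "QQOc".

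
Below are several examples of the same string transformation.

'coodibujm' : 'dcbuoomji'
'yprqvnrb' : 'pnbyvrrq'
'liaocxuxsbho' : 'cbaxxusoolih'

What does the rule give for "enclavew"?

ecawvnle

The transformation: sort the characters into reverse alphabetical order, then move the last 3 characters to the front (rotate right by 3).
"enclavew" → "wvnleeca" → "ecawvnle".
(Check on "liaocxuxsbho": → "xxusoolihcba" → "cbaxxusoolih" ✓)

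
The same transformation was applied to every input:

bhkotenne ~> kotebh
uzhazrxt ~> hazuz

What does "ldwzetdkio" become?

In each case the input is transformed by: delete the last 3 characters, then move the first 2 characters to the end (rotate left by 2).
On "ldwzetdkio": the first step gives "ldwzetd", and the second then gives "wzetdld".
(Check on "bhkotenne": → "bhkote" → "kotebh" ✓)

wzetdld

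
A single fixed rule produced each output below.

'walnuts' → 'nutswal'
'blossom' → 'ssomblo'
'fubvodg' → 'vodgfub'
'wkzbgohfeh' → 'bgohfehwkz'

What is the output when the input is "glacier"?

Looking at the pairs, the operation is to move the first 3 characters to the end (rotate left by 3).
On "glacier" that produces "ciergla".

ciergla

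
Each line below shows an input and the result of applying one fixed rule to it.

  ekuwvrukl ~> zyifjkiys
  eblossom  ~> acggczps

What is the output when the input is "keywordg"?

urfckmsy

The rule is to shift every letter 12 places backward in the alphabet (wrapping around), then reverse the string.
"keywordg" → "urfckmsy".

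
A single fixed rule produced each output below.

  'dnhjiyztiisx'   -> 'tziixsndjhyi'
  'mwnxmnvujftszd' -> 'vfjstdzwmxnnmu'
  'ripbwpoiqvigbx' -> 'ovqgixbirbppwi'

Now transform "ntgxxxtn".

The transformation: swap each adjacent pair of characters (1↔2, 3↔4, ...), then swap the front and back halves of the string.
On "ntgxxxtn" that produces "xxnttnxg".
(Check on "mwnxmnvujftszd": → "wmxnnmuvfjstdz" → "vfjstdzwmxnnmu" ✓)

xxnttnxg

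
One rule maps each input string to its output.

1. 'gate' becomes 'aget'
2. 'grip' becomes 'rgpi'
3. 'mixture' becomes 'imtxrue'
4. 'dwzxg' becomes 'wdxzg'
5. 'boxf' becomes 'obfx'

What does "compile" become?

ocpmlie

The transformation: swap each adjacent pair of characters (1↔2, 3↔4, ...).
On "compile" that produces "ocpmlie".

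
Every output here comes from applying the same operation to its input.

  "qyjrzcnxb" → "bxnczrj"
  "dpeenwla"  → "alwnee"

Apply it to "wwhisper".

repsih

The pattern: delete the first 2 characters, then reverse the string.
"wwhisper" → "hisper" → "repsih".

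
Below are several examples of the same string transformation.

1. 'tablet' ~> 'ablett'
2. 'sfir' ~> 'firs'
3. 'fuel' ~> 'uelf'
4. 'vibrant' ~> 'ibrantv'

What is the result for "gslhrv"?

slhrvg

The transformation: move the first character to the end.
For "gslhrv" the result is "slhrvg".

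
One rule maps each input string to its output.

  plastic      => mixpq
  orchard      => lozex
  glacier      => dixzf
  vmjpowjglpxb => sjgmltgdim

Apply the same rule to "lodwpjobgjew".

What's happening: delete the last 2 characters, then shift every letter 3 places backward in the alphabet (wrapping around).
"lodwpjobgjew" → "lodwpjobgj" → "ilatmglydg".
(Check on "vmjpowjglpxb": → "vmjpowjglp" → "sjgmltgdim" ✓)

ilatmglydg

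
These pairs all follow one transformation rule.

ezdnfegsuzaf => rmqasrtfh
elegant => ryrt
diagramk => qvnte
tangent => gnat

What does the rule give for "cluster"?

pyhf

The pattern: delete the last 3 characters, then shift every letter 13 places forward in the alphabet (wrapping around) — i.e. ROT13.
Starting from "cluster": after the first operation, "clus"; after the second, "pyhf".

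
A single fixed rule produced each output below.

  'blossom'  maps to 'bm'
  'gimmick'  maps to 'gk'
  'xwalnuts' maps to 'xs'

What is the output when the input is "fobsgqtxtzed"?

fd

The pattern: take characters alternately from the front and the back (1st, last, 2nd, 2nd-last, ...), then keep only the first 2 characters.
"fobsgqtxtzed" → "fdoebzstgxqt" → "fd".
(Check on "blossom": → "bmlooss" → "bm" ✓)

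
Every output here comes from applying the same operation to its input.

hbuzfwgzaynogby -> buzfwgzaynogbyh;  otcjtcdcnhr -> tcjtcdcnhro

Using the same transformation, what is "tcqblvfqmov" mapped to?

cqblvfqmovt

The rule is to move the first character to the end.
Applying that to "tcqblvfqmov" gives "cqblvfqmovt".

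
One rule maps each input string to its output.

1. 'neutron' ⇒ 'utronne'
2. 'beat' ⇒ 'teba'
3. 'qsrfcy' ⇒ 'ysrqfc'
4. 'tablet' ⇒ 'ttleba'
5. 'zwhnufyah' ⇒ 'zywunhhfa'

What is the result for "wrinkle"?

wrnlkie

The transformation: sort the characters into reverse alphabetical order.
Applying that to "wrinkle" gives "wrnlkie".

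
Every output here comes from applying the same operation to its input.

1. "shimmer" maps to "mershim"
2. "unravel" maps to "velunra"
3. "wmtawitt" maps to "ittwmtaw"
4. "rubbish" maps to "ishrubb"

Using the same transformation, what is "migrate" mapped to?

Rule — move the last 3 characters to the front (rotate right by 3).
For "migrate" the result is "atemigr".

atemigr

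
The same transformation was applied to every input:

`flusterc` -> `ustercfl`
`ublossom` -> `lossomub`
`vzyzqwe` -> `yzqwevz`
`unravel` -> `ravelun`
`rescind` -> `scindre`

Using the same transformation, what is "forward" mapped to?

rwardfo

Each output is the input with this applied: move the first 2 characters to the end (rotate left by 2).
So "forward" becomes "rwardfo".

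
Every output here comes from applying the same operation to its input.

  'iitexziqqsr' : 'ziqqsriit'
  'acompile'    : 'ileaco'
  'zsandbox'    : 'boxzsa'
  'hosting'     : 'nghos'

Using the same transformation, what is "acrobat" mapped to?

atacr

Each output is the input with this applied: move the first 3 characters to the end (rotate left by 3), then delete the first 2 characters.
"acrobat" → "obatacr" → "atacr".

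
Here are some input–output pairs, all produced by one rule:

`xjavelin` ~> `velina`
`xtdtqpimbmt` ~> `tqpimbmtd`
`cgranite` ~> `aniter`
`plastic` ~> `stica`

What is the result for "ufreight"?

eightr

What's happening: delete the first 2 characters, then move the first character to the end.
Doing the same to "ufreight": "eightr".
(Check on "plastic": → "astic" → "stica" ✓)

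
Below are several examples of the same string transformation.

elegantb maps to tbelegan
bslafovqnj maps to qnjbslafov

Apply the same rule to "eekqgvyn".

The transformation: move the first 2 characters to the end (rotate left by 2), then swap the front and back halves of the string.
Starting from "eekqgvyn": after the first operation, "kqgvynee"; after the second, "yneekqgv".

yneekqgv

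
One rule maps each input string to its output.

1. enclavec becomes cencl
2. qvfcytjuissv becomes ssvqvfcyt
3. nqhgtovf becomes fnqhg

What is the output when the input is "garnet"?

gar

What's happening: swap the front and back halves of the string, then delete the first 3 characters.
On "garnet" that produces "gar".
(Check on "enclavec": → "avecencl" → "cencl" ✓)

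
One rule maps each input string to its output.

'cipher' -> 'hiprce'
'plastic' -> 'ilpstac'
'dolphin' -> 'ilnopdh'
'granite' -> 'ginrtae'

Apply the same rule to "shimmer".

immrseh

Rule — sort the characters into alphabetical order, then move the first 2 characters to the end (rotate left by 2).
For "shimmer", step one produces "ehimmrs"; step two turns that into "immrseh".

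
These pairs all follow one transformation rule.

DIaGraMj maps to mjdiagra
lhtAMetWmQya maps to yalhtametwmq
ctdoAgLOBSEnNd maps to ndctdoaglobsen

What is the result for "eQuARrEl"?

elequarr

The pattern: move the last 2 characters to the front (rotate right by 2), then convert every letter to lowercase.
Working it through for "eQuARrEl": intermediate "EleQuARr", final "elequarr".
(Check on "DIaGraMj": → "MjDIaGra" → "mjdiagra" ✓)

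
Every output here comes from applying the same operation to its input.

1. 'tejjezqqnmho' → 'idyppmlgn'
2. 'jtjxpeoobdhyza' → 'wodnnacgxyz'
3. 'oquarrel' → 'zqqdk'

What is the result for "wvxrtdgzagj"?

qscfyzfi

Looking at the pairs, the operation is to shift every letter 1 place backward in the alphabet (wrapping around), then delete the first 3 characters.
Applying both steps to "wvxrtdgzagj": "vuwqscfyzfi", then "qscfyzfi".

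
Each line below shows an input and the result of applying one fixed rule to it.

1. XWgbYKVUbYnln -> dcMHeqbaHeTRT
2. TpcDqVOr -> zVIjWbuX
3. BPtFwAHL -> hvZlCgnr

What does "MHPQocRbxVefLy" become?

snvwUIxHDbKLrE

The rule is to flip the case of every letter, then shift every letter 6 places forward in the alphabet (wrapping around).
Starting from "MHPQocRbxVefLy": after the first operation, "mhpqOCrBXvEFlY"; after the second, "snvwUIxHDbKLrE".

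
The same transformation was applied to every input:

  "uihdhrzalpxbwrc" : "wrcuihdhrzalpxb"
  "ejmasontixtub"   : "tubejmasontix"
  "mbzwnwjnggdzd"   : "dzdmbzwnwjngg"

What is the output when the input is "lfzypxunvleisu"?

The transformation: move the last 3 characters to the front (rotate right by 3).
Doing the same to "lfzypxunvleisu": "isulfzypxunvle".

isulfzypxunvle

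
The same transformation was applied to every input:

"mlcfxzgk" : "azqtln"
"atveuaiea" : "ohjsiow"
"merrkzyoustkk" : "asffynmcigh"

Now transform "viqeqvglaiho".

Rule — shift every letter 12 places backward in the alphabet (wrapping around), then delete the last 2 characters.
For "viqeqvglaiho", step one produces "jwesejuzowvc"; step two turns that into "jwesejuzow".

jwesejuzow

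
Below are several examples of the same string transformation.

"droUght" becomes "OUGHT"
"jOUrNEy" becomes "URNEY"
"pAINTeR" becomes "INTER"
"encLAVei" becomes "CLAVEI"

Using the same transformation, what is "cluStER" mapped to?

Each output is the input with this applied: delete the first 2 characters, then convert every letter to uppercase.
Starting from "cluStER": after the first operation, "uStER"; after the second, "USTER".

USTER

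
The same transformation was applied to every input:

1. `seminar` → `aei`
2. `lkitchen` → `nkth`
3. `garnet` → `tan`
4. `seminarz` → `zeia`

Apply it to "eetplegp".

pepe

Rule — keep every other character starting from the second (positions 2nd, 4th, 6th, ...), then move the last character to the front.
On "eetplegp": the first step gives "epep", and the second then gives "pepe".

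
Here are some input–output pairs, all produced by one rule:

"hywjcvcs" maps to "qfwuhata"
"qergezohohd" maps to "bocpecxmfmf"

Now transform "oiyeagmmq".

omgwcyekk

The rule is to shift every letter 2 places backward in the alphabet (wrapping around), then move the last character to the front.
For "oiyeagmmq" the result is "omgwcyekk".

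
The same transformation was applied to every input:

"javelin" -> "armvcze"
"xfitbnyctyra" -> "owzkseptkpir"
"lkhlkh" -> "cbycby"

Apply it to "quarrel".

What's happening: shift every letter 9 places backward in the alphabet (wrapping around).
So "quarrel" becomes "hlriivc".

hlriivc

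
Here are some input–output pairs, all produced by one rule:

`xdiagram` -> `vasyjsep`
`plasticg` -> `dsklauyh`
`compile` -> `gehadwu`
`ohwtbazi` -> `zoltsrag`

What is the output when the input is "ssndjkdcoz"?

kfvbcvugrk

Rule — shift every letter 8 places backward in the alphabet (wrapping around), then move the first character to the end.
"ssndjkdcoz" → "kkfvbcvugr" → "kfvbcvugrk".
(Check on "plasticg": → "hdsklauy" → "dsklauyh" ✓)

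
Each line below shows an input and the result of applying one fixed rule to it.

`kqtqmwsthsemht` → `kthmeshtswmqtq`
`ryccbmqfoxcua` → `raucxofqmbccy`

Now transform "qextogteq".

qqetgotxe

In each case the input is transformed by: move the first character to the end, then reverse the string.
Applying that to "qextogteq" gives "qqetgotxe".
(Check on "ryccbmqfoxcua": → "yccbmqfoxcuar" → "raucxofqmbccy" ✓)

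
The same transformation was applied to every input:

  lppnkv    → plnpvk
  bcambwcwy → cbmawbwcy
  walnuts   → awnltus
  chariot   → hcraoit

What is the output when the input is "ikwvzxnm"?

What's happening: swap each adjacent pair of characters (1↔2, 3↔4, ...).
For "ikwvzxnm" the result is "kivwxzmn".

kivwxzmn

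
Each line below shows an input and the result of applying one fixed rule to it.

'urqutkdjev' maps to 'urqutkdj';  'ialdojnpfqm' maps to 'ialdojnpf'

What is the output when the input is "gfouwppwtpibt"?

Looking at the pairs, the operation is to delete the last 2 characters.
Doing the same to "gfouwppwtpibt": "gfouwppwtpi".

gfouwppwtpi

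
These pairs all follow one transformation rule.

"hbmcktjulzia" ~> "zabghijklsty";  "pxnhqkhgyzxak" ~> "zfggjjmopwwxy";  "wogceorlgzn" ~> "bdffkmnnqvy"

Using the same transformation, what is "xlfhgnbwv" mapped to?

aefgkmuvw

Looking at the pairs, the operation is to sort the characters into alphabetical order, then shift every letter 1 place backward in the alphabet (wrapping around).
"xlfhgnbwv" → "bfghlnvwx" → "aefgkmuvw".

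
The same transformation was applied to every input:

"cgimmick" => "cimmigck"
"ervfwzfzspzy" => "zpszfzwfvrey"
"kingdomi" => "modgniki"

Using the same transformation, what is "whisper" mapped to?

The transformation: reverse the string, then move the first character to the end.
Starting from "whisper": after the first operation, "repsihw"; after the second, "epsihwr".

epsihwr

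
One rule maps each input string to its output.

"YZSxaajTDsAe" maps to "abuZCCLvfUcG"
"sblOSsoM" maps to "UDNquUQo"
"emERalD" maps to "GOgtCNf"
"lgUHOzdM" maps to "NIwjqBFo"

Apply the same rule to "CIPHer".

ekrjGT

Each output is the input with this applied: flip the case of every letter, then shift every letter 2 places forward in the alphabet (wrapping around).
For "CIPHer", step one produces "ciphER"; step two turns that into "ekrjGT".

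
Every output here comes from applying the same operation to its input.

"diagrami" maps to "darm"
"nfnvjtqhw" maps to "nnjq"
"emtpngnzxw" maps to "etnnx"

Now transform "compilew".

cmie

The rule is to move the last character to the front, then keep every other character starting from the second (positions 2nd, 4th, 6th, ...).
On "compilew" that produces "cmie".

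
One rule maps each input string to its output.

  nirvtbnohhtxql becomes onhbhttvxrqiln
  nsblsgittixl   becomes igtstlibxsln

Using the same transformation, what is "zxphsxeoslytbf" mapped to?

oesxlsyhtpbxfz

In each case the input is transformed by: swap the front and back halves of the string, then take characters alternately from the front and the back (1st, last, 2nd, 2nd-last, ...).
Starting from "zxphsxeoslytbf": after the first operation, "oslytbfzxphsxe"; after the second, "oesxlsyhtpbxfz".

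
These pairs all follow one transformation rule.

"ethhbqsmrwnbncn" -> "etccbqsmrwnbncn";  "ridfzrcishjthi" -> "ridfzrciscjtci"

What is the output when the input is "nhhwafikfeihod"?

What's happening: replace every "h" with "c".
Applying that to "nhhwafikfeihod" gives "nccwafikfeicod".

nccwafikfeicod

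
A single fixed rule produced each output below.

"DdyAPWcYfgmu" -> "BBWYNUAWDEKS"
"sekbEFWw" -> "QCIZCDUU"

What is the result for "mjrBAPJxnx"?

Rule — shift every letter 2 places backward in the alphabet (wrapping around), then convert every letter to uppercase.
Working it through for "mjrBAPJxnx": intermediate "khpZYNHvlv", final "KHPZYNHVLV".

KHPZYNHVLV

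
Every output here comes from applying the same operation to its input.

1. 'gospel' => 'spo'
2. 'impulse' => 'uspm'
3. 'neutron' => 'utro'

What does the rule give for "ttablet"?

Looking at the pairs, the operation is to sort the characters into reverse alphabetical order, then delete the last 3 characters.
For "ttablet" the result is "tttl".

tttl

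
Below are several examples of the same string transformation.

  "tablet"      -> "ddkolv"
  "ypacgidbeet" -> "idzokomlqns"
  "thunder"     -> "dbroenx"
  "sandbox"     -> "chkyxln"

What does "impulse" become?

sowczve

In each case the input is transformed by: shift every letter 10 places forward in the alphabet (wrapping around), then take characters alternately from the front and the back (1st, last, 2nd, 2nd-last, ...).
Applying both steps to "impulse": "swzevco", then "sowczve".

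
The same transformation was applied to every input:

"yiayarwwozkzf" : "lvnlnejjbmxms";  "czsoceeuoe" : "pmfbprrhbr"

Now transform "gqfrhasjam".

Each output is the input with this applied: shift every letter 13 places forward in the alphabet (wrapping around) — i.e. ROT13.
On "gqfrhasjam" that produces "tdseunfwnz".

tdseunfwnz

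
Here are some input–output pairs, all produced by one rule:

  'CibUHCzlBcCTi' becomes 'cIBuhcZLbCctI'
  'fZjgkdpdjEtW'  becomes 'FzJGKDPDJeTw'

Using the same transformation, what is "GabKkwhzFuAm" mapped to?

gABkKWHZfUaM

The pattern: flip the case of every letter.
"GabKkwhzFuAm" → "gABkKWHZfUaM".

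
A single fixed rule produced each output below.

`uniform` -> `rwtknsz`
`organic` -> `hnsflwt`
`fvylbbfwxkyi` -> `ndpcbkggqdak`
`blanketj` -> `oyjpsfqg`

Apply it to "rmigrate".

jyfwlnrw

The pattern: shift every letter 5 places forward in the alphabet (wrapping around), then reverse the string.
Working it through for "rmigrate": intermediate "wrnlwfyj", final "jyfwlnrw".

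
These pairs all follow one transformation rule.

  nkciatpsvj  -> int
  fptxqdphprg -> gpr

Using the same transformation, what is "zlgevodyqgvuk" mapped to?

Looking at the pairs, the operation is to sort the characters into alphabetical order, then keep one character in every 3, starting at position 3 (positions 3rd, 6th, 9th, ...).
Starting from "zlgevodyqgvuk": after the first operation, "deggkloquvvyz"; after the second, "gluy".
(Check on "nkciatpsvj": → "acijknpstv" → "int" ✓)

gluy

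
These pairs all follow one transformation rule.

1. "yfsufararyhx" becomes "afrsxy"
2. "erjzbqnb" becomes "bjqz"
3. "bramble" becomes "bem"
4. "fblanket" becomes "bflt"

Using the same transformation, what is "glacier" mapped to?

Looking at the pairs, the operation is to sort the characters into alphabetical order, then keep every other character starting from the second (positions 2nd, 4th, 6th, ...).
"glacier" → "acegilr" → "cgl".

cgl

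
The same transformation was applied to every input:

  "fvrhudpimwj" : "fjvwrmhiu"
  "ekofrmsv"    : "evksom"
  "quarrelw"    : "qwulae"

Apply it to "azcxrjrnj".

ajzncrx

Looking at the pairs, the operation is to take characters alternately from the front and the back (1st, last, 2nd, 2nd-last, ...), then delete the last 2 characters.
"azcxrjrnj" → "ajzncrxjr" → "ajzncrx".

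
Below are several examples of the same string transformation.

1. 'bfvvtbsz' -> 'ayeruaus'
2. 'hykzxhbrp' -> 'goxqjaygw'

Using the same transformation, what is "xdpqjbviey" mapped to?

wxcdohpuia

In each case the input is transformed by: shift every letter 1 place backward in the alphabet (wrapping around), then take characters alternately from the front and the back (1st, last, 2nd, 2nd-last, ...).
"xdpqjbviey" → "wcopiauhdx" → "wxcdohpuia".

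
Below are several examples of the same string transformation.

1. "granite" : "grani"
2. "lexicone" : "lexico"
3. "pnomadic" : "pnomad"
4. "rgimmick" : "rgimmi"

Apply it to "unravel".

unrav

Looking at the pairs, the operation is to delete the last 2 characters.
For "unravel" the result is "unrav".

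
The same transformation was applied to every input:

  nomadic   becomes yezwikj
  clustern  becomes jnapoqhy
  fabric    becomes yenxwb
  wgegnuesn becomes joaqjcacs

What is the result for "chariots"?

opkenwdy

In each case the input is transformed by: shift every letter 4 places backward in the alphabet (wrapping around), then reverse the string.
For "chariots", step one produces "ydwnekpo"; step two turns that into "opkenwdy".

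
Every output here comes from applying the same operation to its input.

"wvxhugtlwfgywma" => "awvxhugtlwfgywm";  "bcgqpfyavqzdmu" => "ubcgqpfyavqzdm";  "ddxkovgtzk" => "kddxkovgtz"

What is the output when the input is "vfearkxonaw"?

wvfearkxona

In each case the input is transformed by: move the last character to the front.
For "vfearkxonaw" the result is "wvfearkxona".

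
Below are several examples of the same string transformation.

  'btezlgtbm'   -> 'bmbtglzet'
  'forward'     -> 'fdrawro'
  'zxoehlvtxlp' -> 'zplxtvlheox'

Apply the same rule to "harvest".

Each output is the input with this applied: reverse the string, then move the last character to the front.
On "harvest": the first step gives "tsevrah", and the second then gives "htsevra".

htsevra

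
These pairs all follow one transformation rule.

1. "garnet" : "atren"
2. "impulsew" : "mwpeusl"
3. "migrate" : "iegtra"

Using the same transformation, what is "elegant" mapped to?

ltenga

Rule — delete the first character, then take characters alternately from the front and the back (1st, last, 2nd, 2nd-last, ...).
Doing the same to "elegant": "ltenga".
(Check on "migrate": → "igrate" → "iegtra" ✓)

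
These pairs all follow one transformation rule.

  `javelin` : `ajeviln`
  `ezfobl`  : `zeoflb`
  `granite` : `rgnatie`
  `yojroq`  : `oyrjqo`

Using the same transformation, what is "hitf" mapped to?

The rule is to swap each adjacent pair of characters (1↔2, 3↔4, ...).
So "hitf" becomes "ihft".

ihft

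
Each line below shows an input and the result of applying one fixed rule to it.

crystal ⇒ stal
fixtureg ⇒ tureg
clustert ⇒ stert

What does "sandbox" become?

What's happening: delete the first 3 characters.
Doing the same to "sandbox": "dbox".

dbox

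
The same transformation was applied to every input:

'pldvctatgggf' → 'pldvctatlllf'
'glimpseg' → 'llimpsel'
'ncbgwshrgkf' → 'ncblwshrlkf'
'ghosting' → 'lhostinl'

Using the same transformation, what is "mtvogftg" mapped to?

In each case the input is transformed by: replace every "g" with "l".
"mtvogftg" → "mtvolftl".

mtvolftl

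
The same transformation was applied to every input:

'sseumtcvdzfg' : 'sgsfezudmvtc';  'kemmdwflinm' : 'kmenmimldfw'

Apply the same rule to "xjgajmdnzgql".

In each case the input is transformed by: take characters alternately from the front and the back (1st, last, 2nd, 2nd-last, ...).
For "xjgajmdnzgql" the result is "xljqggazjnmd".

xljqggazjnmd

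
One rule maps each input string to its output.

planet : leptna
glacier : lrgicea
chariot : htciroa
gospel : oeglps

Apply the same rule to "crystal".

Rule — swap each adjacent pair of characters (1↔2, 3↔4, ...), then take characters alternately from the front and the back (1st, last, 2nd, 2nd-last, ...).
Working it through for "crystal": intermediate "rcsyatl", final "rlctsay".

rlctsay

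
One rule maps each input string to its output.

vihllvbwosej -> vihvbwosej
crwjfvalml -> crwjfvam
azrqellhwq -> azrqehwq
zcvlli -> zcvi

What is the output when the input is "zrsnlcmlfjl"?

zrsncmfj

The pattern: remove every "l".
"zrsnlcmlfjl" → "zrsncmfj".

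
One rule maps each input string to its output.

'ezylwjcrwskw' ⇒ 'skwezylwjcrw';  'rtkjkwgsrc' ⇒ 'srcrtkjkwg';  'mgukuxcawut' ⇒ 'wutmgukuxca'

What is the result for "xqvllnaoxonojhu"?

jhuxqvllnaoxono

Rule — move the last 3 characters to the front (rotate right by 3).
Applying that to "xqvllnaoxonojhu" gives "jhuxqvllnaoxono".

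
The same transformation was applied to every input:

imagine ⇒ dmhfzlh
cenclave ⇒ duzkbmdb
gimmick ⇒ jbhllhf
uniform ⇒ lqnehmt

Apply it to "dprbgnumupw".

The rule is to shift every letter 1 place backward in the alphabet (wrapping around), then reverse the string.
Applying both steps to "dprbgnumupw": "coqafmtltov", then "votltmfaqoc".

votltmfaqoc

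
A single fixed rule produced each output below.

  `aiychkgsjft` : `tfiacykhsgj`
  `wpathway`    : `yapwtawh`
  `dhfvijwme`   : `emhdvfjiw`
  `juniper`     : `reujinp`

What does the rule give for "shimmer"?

Looking at the pairs, the operation is to move the last 2 characters to the front (rotate right by 2), then swap each adjacent pair of characters (1↔2, 3↔4, ...).
For "shimmer" the result is "rehsmim".
(Check on "juniper": → "erjunip" → "reujinp" ✓)

rehsmim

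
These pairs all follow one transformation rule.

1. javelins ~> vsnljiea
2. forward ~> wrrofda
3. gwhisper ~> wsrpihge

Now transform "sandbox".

xsondba

Rule — sort the characters into reverse alphabetical order.
For "sandbox" the result is "xsondba".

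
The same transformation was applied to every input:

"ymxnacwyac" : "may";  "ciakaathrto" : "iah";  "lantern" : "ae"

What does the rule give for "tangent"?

What's happening: move the last character to the front, then keep one character in every 3, starting at position 3 (positions 3rd, 6th, 9th, ...).
So "tangent" becomes "ae".
(Check on "ymxnacwyac": → "cymxnacwya" → "may" ✓)

ae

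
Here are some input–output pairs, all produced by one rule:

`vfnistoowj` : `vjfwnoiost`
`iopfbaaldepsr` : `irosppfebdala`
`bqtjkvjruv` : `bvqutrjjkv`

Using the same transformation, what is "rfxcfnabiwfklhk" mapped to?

Rule — take characters alternately from the front and the back (1st, last, 2nd, 2nd-last, ...).
Doing the same to "rfxcfnabiwfklhk": "rkfhxlckffnwaib".

rkfhxlckffnwaib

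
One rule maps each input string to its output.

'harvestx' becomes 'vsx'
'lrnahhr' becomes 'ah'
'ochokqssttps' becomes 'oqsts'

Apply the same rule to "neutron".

to

The rule is to delete the first 2 characters, then keep every other character starting from the second (positions 2nd, 4th, 6th, ...).
"neutron" → "utron" → "to".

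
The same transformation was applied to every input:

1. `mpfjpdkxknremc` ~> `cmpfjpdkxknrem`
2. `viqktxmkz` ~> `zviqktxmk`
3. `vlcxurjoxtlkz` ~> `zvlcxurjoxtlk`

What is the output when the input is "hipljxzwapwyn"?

The transformation: move the last character to the front.
So "hipljxzwapwyn" becomes "nhipljxzwapwy".

nhipljxzwapwy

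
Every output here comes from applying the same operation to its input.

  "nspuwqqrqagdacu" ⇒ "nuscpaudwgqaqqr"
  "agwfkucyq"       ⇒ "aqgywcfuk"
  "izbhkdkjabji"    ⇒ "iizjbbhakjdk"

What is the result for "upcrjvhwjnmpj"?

ujppcmrnjjvwh

The pattern: take characters alternately from the front and the back (1st, last, 2nd, 2nd-last, ...).
So "upcrjvhwjnmpj" becomes "ujppcmrnjjvwh".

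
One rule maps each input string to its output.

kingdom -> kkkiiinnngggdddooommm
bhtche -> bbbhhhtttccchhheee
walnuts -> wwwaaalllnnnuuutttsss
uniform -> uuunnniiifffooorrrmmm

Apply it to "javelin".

jjjaaavvveeellliiinnn

Rule — repeat every character 3 times.
On "javelin" that produces "jjjaaavvveeellliiinnn".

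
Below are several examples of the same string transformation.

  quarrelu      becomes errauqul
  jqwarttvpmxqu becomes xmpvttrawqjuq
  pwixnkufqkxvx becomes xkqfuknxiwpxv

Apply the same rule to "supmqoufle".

In each case the input is transformed by: reverse the string, then move the first 2 characters to the end (rotate left by 2).
Working it through for "supmqoufle": intermediate "elfuoqmpus", final "fuoqmpusel".
(Check on "pwixnkufqkxvx": → "xvxkqfuknxiwp" → "xkqfuknxiwpxv" ✓)

fuoqmpusel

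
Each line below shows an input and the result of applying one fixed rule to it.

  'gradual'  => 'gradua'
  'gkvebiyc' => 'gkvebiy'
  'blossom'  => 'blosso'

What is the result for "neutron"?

What's happening: delete the last character.
So "neutron" becomes "neutro".

neutro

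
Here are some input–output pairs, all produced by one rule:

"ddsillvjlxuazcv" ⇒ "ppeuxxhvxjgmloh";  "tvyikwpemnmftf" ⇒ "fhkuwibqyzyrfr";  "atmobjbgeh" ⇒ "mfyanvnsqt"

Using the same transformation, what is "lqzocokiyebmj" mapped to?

In each case the input is transformed by: shift every letter 12 places forward in the alphabet (wrapping around).
For "lqzocokiyebmj" the result is "xclaoawukqnyv".

xclaoawukqnyv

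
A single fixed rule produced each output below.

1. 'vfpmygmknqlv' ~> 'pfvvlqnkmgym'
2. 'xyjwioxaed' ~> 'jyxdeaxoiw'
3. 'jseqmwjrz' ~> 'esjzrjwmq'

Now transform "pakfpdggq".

In each case the input is transformed by: reverse the string, then move the last 3 characters to the front (rotate right by 3).
On "pakfpdggq": the first step gives "qggdpfkap", and the second then gives "kapqggdpf".

kapqggdpf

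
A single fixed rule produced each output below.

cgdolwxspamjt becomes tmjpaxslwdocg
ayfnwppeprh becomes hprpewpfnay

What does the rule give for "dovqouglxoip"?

The pattern: swap each adjacent pair of characters (1↔2, 3↔4, ...), then reverse the string.
Working it through for "dovqouglxoip": intermediate "odqvuolgoxpi", final "ipxoglouvqdo".
(Check on "ayfnwppeprh": → "yanfpweprph" → "hprpewpfnay" ✓)

ipxoglouvqdo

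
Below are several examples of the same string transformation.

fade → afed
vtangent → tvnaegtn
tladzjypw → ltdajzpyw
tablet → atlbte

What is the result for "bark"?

abkr

The pattern: swap each adjacent pair of characters (1↔2, 3↔4, ...).
Doing the same to "bark": "abkr".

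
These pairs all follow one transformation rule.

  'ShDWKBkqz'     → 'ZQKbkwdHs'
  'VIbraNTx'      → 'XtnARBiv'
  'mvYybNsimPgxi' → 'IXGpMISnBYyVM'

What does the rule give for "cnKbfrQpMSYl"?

LysmPqRFBkNC

What's happening: reverse the string, then flip the case of every letter.
Doing the same to "cnKbfrQpMSYl": "LysmPqRFBkNC".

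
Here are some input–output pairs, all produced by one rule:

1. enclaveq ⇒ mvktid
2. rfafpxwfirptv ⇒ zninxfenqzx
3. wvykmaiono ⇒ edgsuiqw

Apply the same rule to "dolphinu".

lwtxpq

Rule — shift every letter 8 places forward in the alphabet (wrapping around), then delete the last 2 characters.
Applying that to "dolphinu" gives "lwtxpq".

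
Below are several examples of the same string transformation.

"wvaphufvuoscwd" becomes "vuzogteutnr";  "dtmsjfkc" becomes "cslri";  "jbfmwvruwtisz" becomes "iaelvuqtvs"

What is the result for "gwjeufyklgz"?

fvidtexj

Looking at the pairs, the operation is to shift every letter 1 place backward in the alphabet (wrapping around), then delete the last 3 characters.
Starting from "gwjeufyklgz": after the first operation, "fvidtexjkfy"; after the second, "fvidtexj".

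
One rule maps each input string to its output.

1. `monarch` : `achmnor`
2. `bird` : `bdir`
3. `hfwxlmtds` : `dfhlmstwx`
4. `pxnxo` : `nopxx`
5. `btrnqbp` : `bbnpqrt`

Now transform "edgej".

The transformation: sort the characters into alphabetical order.
Applying that to "edgej" gives "deegj".

deegj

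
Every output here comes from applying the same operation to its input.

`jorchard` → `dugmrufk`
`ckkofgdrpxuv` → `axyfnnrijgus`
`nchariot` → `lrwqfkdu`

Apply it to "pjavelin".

olqsmdyh

What's happening: shift every letter 3 places forward in the alphabet (wrapping around), then move the last 3 characters to the front (rotate right by 3).
"pjavelin" → "smdyholq" → "olqsmdyh".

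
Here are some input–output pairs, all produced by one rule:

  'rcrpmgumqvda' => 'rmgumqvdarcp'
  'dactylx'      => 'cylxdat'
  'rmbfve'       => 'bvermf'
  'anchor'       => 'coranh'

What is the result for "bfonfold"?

ofoldbfn

The transformation: move the first 3 characters to the end (rotate left by 3), then swap the first and last characters.
Applying both steps to "bfonfold": "nfoldbfo", then "ofoldbfn".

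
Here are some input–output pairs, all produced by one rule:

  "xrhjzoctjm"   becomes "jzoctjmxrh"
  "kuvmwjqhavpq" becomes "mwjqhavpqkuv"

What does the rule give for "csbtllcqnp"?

What's happening: move the first 3 characters to the end (rotate left by 3).
Applying that to "csbtllcqnp" gives "tllcqnpcsb".

tllcqnpcsb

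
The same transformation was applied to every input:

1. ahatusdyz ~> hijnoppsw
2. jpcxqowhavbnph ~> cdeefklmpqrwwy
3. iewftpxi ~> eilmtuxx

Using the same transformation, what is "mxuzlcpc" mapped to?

The rule is to shift every letter 11 places backward in the alphabet (wrapping around), then sort the characters into alphabetical order.
Working it through for "mxuzlcpc": intermediate "bmjoarer", final "abejmorr".

abejmorr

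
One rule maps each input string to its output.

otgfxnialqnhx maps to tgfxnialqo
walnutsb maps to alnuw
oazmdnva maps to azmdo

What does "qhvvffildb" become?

The transformation: delete the last 3 characters, then move the first character to the end.
Starting from "qhvvffildb": after the first operation, "qhvvffi"; after the second, "hvvffiq".

hvvffiq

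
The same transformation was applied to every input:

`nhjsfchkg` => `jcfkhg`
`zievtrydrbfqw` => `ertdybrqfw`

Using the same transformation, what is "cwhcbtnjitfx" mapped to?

htbjntixf

The rule is to swap each adjacent pair of characters (1↔2, 3↔4, ...), then delete the first 3 characters.
So "cwhcbtnjitfx" becomes "htbjntixf".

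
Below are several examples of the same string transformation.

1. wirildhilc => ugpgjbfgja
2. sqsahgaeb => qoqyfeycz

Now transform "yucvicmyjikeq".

wsatgakwhgico

The transformation: shift every letter 2 places backward in the alphabet (wrapping around).
"yucvicmyjikeq" → "wsatgakwhgico".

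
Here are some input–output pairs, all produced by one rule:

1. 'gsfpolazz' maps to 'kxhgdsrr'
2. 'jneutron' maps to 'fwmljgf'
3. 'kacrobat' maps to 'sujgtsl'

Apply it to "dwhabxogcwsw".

The pattern: shift every letter 8 places backward in the alphabet (wrapping around), then delete the first character.
Working it through for "dwhabxogcwsw": intermediate "vozstpgyuoko", final "ozstpgyuoko".

ozstpgyuoko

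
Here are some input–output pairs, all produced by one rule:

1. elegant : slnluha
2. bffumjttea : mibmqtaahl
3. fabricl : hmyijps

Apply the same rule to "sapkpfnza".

Each output is the input with this applied: shift every letter 7 places forward in the alphabet (wrapping around), then swap each adjacent pair of characters (1↔2, 3↔4, ...).
Applying both steps to "sapkpfnza": "zhwrwmugh", then "hzrwmwguh".

hzrwmwguh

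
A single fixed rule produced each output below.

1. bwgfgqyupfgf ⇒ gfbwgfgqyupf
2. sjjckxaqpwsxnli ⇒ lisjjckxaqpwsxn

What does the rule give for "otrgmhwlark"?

In each case the input is transformed by: move the last 2 characters to the front (rotate right by 2).
For "otrgmhwlark" the result is "rkotrgmhwla".

rkotrgmhwla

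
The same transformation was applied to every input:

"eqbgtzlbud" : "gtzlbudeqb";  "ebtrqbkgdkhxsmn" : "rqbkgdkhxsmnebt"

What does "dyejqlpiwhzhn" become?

The transformation: move the first 3 characters to the end (rotate left by 3).
For "dyejqlpiwhzhn" the result is "jqlpiwhzhndye".

jqlpiwhzhndye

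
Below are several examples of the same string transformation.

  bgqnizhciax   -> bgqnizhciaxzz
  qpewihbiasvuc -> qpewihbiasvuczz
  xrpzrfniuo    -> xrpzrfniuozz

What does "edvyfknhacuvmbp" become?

The rule is to append "zz".
For "edvyfknhacuvmbp" the result is "edvyfknhacuvmbpzz".

edvyfknhacuvmbpzz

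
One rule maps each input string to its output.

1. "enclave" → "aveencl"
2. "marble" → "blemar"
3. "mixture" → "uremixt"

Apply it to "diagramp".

ampdiagr

Each output is the input with this applied: move the last 3 characters to the front (rotate right by 3).
So "diagramp" becomes "ampdiagr".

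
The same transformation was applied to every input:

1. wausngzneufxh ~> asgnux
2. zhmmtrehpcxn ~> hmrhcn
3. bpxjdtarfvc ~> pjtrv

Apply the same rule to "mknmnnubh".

kmnb

Rule — keep every other character starting from the second (positions 2nd, 4th, 6th, ...).
"mknmnnubh" → "kmnb".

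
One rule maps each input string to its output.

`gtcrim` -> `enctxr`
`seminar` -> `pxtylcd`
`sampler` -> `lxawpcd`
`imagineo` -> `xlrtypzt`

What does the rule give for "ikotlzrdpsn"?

vzewkcoadyt

In each case the input is transformed by: shift every letter 11 places forward in the alphabet (wrapping around), then move the first character to the end.
Applying both steps to "ikotlzrdpsn": "tvzewkcoady", then "vzewkcoadyt".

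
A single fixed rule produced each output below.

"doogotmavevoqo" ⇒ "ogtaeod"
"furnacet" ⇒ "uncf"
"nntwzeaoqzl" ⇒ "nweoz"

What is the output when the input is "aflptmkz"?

fpma

Rule — swap the first and last characters, then keep every other character starting from the second (positions 2nd, 4th, 6th, ...).
Working it through for "aflptmkz": intermediate "zflptmka", final "fpma".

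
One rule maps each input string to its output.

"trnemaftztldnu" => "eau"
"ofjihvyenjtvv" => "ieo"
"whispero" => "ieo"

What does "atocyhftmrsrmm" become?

oa

The rule is to move the first 2 characters to the end (rotate left by 2), then keep only the vowels.
So "atocyhftmrsrmm" becomes "oa".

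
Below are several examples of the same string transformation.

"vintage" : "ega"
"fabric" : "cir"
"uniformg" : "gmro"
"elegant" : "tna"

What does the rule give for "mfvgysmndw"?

wdnms

What's happening: take characters alternately from the front and the back (1st, last, 2nd, 2nd-last, ...), then keep every other character starting from the second (positions 2nd, 4th, 6th, ...).
Starting from "mfvgysmndw": after the first operation, "mwfdvngmys"; after the second, "wdnms".
(Check on "uniformg": → "ugnmirfo" → "gmro" ✓)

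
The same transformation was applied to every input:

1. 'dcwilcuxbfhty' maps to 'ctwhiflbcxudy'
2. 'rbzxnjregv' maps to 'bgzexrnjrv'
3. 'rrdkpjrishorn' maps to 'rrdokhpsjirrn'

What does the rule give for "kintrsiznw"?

innztirskw

The pattern: take characters alternately from the front and the back (1st, last, 2nd, 2nd-last, ...), then move the first 2 characters to the end (rotate left by 2).
Working it through for "kintrsiznw": intermediate "kwinnztirs", final "innztirskw".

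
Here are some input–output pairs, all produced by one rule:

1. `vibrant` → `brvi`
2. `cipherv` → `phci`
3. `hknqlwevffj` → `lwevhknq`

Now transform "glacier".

The transformation: delete the last 3 characters, then swap the front and back halves of the string.
On "glacier": the first step gives "glac", and the second then gives "acgl".

acgl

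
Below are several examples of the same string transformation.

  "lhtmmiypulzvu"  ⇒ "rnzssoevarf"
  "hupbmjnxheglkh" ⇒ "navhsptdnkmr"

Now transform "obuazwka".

uhagfc

The transformation: delete the last 2 characters, then shift every letter 6 places forward in the alphabet (wrapping around).
On "obuazwka": the first step gives "obuazw", and the second then gives "uhagfc".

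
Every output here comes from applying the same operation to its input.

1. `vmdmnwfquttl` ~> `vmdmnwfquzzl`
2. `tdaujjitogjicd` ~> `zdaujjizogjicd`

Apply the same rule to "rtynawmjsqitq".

rzynawmjsqizq

The transformation: replace every "t" with "z".
For "rtynawmjsqitq" the result is "rzynawmjsqizq".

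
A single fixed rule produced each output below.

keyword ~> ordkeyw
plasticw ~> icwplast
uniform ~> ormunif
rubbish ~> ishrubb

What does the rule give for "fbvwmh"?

wmhfbv

The pattern: move the last 3 characters to the front (rotate right by 3).
On "fbvwmh" that produces "wmhfbv".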